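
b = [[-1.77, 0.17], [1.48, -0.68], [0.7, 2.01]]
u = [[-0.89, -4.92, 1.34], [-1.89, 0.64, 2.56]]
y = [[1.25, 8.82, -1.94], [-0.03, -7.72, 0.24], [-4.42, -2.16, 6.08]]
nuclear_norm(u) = 8.41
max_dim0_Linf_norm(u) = 4.92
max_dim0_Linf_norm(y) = 8.82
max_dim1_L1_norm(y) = 12.66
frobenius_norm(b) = 3.22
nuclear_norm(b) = 4.54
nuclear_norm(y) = 19.37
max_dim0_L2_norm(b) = 2.41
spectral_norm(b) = 2.41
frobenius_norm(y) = 14.28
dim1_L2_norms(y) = [9.12, 7.72, 7.82]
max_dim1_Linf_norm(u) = 4.92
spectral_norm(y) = 12.54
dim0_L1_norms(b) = [3.95, 2.86]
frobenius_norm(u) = 6.11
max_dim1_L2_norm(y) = 9.12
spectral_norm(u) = 5.20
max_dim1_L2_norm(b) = 2.13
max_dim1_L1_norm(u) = 7.15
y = b @ u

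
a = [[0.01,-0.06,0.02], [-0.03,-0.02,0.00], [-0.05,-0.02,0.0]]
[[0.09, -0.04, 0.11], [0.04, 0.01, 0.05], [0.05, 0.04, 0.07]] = a @ [[-0.21, -1.13, -1.0], [-1.77, 1.04, -0.92], [-0.75, 1.49, 3.42]]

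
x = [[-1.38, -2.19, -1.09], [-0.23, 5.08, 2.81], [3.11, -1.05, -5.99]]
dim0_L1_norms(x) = [4.72, 8.32, 9.89]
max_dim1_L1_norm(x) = 10.15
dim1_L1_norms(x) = [4.66, 8.12, 10.15]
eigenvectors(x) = [[-0.12, 0.77, -0.31], [0.26, -0.23, 0.93], [-0.96, 0.60, -0.18]]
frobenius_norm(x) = 9.40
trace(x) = -2.29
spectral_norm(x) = 8.15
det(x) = 38.76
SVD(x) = [[0.20,0.45,0.87], [-0.62,-0.63,0.47], [0.76,-0.63,0.15]] @ diag([8.154151557726811, 4.551715995036681, 1.0442192653598612]) @ [[0.27, -0.54, -0.8], [-0.54, -0.77, 0.34], [-0.8, 0.34, -0.5]]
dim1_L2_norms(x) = [2.81, 5.81, 6.83]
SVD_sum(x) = [[0.46, -0.9, -1.33],  [-1.37, 2.71, 4.02],  [1.69, -3.33, -4.94]] + [[-1.11,-1.60,0.70], [1.54,2.21,-0.96], [1.55,2.22,-0.97]] + [[-0.72, 0.31, -0.45], [-0.40, 0.17, -0.25], [-0.13, 0.05, -0.08]]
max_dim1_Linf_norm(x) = 5.99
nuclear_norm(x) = 13.75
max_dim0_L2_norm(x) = 6.71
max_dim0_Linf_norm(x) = 5.99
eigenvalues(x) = [-5.31, -1.58, 4.61]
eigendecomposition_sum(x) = [[0.59, 0.05, -0.74], [-1.23, -0.10, 1.55], [4.61, 0.39, -5.80]] + [[-1.82,  -0.58,  0.08], [0.53,  0.17,  -0.02], [-1.41,  -0.45,  0.06]] + [[-0.16, -1.66, -0.42], [0.47, 5.01, 1.28], [-0.09, -0.98, -0.25]]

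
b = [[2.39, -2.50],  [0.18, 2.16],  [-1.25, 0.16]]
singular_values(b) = [3.9, 1.75]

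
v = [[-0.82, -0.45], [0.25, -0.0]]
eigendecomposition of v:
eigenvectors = [[-0.93,0.57], [0.36,-0.82]]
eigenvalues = [-0.65, -0.17]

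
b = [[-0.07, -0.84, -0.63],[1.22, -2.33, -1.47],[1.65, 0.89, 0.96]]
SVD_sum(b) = [[0.19, -0.83, -0.57],[0.54, -2.37, -1.63],[-0.17, 0.77, 0.53]] + [[-0.26,-0.02,-0.06], [0.68,0.04,0.16], [1.82,0.12,0.43]] + [[0.00, 0.0, -0.00], [-0.0, -0.0, 0.00], [0.0, 0.0, -0.0]]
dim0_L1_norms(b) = [2.94, 4.06, 3.06]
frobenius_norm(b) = 3.82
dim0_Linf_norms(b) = [1.65, 2.33, 1.47]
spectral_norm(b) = 3.24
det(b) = -0.02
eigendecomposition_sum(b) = [[0.01+0.00j,-0.00-0.00j,0.00-0.00j], [(0.05+0j),-0.01-0.00j,(0.01-0j)], [-0.07-0.00j,0.02+0.00j,(-0.02+0j)]] + [[-0.04+1.26j,(-0.42-0.51j),(-0.32-0.13j)], [(0.58+2.7j),(-1.16-0.86j),(-0.74-0.11j)], [0.86-2.25j,(0.44+1.18j),0.49+0.44j]] + [[-0.04-1.26j,-0.42+0.51j,(-0.32+0.13j)], [0.58-2.70j,(-1.16+0.86j),(-0.74+0.11j)], [0.86+2.25j,(0.44-1.18j),0.49-0.44j]]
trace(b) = -1.44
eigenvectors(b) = [[0.15+0.00j, (0.32+0.08j), 0.32-0.08j],[0.59+0.00j, (0.71+0j), 0.71-0.00j],[(-0.8+0j), (-0.52-0.34j), (-0.52+0.34j)]]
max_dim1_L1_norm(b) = 5.02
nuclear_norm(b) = 5.27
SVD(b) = [[0.31,-0.13,0.94],[0.90,0.35,-0.25],[-0.29,0.93,0.23]] @ diag([3.2449386700009692, 2.0229097530015827, 0.0030264076768146517]) @ [[0.18, -0.81, -0.56], [0.97, 0.06, 0.23], [0.15, 0.58, -0.8]]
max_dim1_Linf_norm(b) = 2.33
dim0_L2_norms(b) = [2.05, 2.63, 1.87]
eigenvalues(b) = [(-0.02+0j), (-0.71+0.84j), (-0.71-0.84j)]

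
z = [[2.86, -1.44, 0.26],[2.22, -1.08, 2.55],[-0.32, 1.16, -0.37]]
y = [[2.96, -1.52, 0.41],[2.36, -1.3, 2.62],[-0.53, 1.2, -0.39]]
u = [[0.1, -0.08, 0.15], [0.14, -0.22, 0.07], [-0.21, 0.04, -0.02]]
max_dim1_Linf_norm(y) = 2.96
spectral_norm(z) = 4.57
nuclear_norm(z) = 7.13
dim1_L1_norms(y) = [4.89, 6.28, 2.12]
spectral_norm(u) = 0.36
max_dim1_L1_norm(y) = 6.28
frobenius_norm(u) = 0.40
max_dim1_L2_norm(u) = 0.27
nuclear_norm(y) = 7.30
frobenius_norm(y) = 5.22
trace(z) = 1.41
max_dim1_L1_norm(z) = 5.85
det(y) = -6.22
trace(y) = 1.27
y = u + z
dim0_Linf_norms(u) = [0.21, 0.22, 0.15]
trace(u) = -0.14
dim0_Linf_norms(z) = [2.86, 1.44, 2.55]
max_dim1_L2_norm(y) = 3.76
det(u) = -0.00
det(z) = -6.75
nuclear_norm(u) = 0.60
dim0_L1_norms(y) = [5.85, 4.02, 3.42]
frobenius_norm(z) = 4.95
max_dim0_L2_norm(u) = 0.27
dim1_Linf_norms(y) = [2.96, 2.62, 1.2]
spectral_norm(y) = 4.90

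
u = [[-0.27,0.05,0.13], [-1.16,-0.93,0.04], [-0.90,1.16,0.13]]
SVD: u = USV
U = [[-0.16, -0.10, 0.98], [-0.93, 0.34, -0.12], [-0.32, -0.94, -0.15]]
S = [1.5, 1.49, 0.1]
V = [[0.94,0.33,-0.07],[0.32,-0.94,-0.08],[0.09,-0.06,0.99]]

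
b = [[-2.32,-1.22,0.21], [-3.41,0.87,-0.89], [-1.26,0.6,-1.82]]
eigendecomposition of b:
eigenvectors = [[-0.27, 0.70, -0.09],[0.93, 0.64, 0.22],[0.26, 0.33, 0.97]]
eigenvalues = [1.62, -3.33, -1.56]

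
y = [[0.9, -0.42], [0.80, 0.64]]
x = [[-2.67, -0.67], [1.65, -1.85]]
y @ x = [[-3.10, 0.17], [-1.08, -1.72]]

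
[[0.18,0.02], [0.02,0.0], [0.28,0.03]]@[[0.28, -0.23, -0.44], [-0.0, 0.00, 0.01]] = [[0.05, -0.04, -0.08], [0.01, -0.00, -0.01], [0.08, -0.06, -0.12]]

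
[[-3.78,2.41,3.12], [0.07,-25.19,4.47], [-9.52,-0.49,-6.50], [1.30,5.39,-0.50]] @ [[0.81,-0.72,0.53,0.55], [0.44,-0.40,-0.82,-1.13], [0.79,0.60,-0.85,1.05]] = [[0.46, 3.63, -6.63, -1.53], [-7.5, 12.71, 16.89, 33.2], [-13.06, 3.15, 0.88, -11.51], [3.03, -3.39, -3.31, -5.9]]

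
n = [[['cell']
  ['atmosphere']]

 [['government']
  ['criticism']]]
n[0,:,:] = [['cell'], ['atmosphere']]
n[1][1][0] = 'criticism'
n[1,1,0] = 'criticism'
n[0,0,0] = 'cell'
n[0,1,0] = 'atmosphere'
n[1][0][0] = 'government'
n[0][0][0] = 'cell'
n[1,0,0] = 'government'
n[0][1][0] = 'atmosphere'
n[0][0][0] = 'cell'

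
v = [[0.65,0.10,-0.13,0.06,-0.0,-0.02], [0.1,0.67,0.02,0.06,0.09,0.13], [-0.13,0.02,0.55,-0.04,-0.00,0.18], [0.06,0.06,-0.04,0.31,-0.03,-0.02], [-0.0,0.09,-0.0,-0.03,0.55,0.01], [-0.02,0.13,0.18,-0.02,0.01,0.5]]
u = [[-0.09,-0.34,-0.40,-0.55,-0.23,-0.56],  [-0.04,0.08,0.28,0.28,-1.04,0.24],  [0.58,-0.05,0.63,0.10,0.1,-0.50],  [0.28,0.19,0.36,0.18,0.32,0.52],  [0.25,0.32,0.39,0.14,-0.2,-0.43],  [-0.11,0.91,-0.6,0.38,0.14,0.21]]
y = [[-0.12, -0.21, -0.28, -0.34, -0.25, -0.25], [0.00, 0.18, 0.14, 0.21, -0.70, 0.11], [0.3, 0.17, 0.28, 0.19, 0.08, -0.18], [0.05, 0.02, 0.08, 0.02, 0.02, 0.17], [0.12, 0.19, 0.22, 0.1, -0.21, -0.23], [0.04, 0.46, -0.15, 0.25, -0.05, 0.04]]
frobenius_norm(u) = 2.43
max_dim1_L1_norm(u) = 2.35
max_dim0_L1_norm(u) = 2.66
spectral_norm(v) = 0.82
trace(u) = 0.81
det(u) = -0.06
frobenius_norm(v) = 1.42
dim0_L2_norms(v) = [0.67, 0.7, 0.59, 0.33, 0.56, 0.55]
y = v @ u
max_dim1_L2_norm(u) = 1.19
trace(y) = 0.19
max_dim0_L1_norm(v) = 1.07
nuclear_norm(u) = 5.11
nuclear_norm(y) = 2.71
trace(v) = 3.23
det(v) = 0.01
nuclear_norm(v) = 3.23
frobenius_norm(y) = 1.34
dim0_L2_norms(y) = [0.35, 0.59, 0.5, 0.52, 0.78, 0.44]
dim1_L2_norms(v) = [0.67, 0.7, 0.59, 0.33, 0.56, 0.55]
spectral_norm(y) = 0.91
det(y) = -0.00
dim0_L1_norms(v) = [0.96, 1.07, 0.92, 0.52, 0.68, 0.86]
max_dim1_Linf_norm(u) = 1.04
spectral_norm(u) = 1.42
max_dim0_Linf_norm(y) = 0.7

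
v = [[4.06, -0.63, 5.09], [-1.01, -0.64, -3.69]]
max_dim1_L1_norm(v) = 9.78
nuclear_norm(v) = 9.02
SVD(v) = [[-0.87, 0.49], [0.49, 0.87]] @ diag([7.438550789086993, 1.5818856337211282]) @ [[-0.54, 0.03, -0.84], [0.69, -0.55, -0.47]]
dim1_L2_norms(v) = [6.54, 3.88]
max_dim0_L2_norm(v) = 6.29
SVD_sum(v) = [[3.53, -0.21, 5.45], [-1.97, 0.12, -3.04]] + [[0.53, -0.42, -0.36], [0.96, -0.76, -0.65]]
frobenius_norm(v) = 7.60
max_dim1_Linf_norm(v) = 5.09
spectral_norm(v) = 7.44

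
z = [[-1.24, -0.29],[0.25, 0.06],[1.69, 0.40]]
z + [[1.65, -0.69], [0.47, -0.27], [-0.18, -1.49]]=[[0.41, -0.98], [0.72, -0.21], [1.51, -1.09]]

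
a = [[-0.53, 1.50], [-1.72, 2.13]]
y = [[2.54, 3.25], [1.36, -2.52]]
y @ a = [[-6.94, 10.73],[3.61, -3.33]]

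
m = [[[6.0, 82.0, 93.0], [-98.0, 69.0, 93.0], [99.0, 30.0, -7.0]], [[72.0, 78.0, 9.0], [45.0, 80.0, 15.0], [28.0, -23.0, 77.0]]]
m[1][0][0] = 72.0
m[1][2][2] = 77.0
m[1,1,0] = 45.0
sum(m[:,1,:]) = 204.0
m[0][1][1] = 69.0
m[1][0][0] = 72.0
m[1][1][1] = 80.0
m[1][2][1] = -23.0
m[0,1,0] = -98.0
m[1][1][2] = 15.0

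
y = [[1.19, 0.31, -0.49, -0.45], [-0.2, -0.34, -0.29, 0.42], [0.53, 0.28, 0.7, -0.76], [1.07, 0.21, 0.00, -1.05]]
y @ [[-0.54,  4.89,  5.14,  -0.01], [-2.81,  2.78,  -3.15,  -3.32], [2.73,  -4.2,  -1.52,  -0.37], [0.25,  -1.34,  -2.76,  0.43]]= [[-2.96, 9.34, 7.13, -1.05], [0.38, -1.27, -0.68, 1.42], [0.65, 1.45, 2.88, -1.52], [-1.43, 7.22, 7.74, -1.16]]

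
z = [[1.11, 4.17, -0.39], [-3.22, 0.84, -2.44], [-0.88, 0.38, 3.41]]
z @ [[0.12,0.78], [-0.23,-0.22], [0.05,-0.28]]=[[-0.85, 0.06], [-0.70, -2.01], [-0.02, -1.72]]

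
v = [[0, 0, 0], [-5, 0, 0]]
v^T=[[0, -5], [0, 0], [0, 0]]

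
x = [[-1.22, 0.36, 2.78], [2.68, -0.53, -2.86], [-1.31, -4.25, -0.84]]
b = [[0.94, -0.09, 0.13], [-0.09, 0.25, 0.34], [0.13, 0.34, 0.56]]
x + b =[[-0.28, 0.27, 2.91],[2.59, -0.28, -2.52],[-1.18, -3.91, -0.28]]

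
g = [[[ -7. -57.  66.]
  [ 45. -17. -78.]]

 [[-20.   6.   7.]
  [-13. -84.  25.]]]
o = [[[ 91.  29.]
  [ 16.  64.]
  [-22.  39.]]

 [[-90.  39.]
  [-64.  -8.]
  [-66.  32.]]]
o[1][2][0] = -66.0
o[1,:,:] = [[-90.0, 39.0], [-64.0, -8.0], [-66.0, 32.0]]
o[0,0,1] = 29.0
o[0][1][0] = 16.0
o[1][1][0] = -64.0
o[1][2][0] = -66.0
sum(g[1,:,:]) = -79.0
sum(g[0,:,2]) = -12.0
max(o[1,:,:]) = 39.0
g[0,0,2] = 66.0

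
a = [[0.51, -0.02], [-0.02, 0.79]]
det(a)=0.403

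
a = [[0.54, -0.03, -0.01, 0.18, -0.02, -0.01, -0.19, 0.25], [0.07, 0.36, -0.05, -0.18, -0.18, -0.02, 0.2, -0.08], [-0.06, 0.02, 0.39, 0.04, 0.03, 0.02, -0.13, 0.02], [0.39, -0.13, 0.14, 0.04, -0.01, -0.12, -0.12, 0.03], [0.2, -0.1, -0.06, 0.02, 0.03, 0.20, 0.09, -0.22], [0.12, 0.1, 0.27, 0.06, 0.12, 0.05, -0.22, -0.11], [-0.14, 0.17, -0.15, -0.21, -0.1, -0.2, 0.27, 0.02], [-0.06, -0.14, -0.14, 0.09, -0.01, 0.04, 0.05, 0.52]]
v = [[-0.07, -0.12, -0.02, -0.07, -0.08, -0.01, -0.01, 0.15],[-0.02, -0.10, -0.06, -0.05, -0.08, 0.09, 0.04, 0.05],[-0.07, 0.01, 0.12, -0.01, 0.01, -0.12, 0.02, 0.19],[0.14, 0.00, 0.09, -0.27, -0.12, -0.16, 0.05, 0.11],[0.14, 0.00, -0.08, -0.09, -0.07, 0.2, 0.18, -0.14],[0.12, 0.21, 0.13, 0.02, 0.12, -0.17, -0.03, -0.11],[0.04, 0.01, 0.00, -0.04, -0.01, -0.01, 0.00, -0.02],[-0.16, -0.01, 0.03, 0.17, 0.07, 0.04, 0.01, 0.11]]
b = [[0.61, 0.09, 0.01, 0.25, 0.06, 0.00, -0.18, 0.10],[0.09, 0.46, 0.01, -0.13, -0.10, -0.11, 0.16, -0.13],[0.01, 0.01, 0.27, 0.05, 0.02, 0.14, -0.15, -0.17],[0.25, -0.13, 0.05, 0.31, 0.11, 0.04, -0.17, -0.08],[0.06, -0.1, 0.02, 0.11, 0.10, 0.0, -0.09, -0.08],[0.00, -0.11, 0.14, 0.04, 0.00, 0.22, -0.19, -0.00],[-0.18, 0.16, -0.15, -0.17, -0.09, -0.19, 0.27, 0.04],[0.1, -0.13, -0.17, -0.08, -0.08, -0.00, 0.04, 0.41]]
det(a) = 0.00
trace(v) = -0.45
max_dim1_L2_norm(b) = 0.7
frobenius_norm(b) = 1.34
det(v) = -0.00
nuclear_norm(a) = 3.20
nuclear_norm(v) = 1.56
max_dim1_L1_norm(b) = 1.3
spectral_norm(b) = 0.94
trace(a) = 2.20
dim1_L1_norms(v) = [0.53, 0.49, 0.55, 0.94, 0.9, 0.91, 0.13, 0.6]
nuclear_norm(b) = 2.66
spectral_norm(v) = 0.47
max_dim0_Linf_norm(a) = 0.54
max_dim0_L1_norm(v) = 0.88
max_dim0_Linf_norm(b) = 0.61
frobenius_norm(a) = 1.40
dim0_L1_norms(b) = [1.3, 1.19, 0.82, 1.14, 0.56, 0.7, 1.25, 1.01]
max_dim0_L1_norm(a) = 1.58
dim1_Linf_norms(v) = [0.15, 0.1, 0.19, 0.27, 0.2, 0.21, 0.04, 0.17]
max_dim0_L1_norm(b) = 1.3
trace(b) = 2.65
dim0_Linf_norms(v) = [0.16, 0.21, 0.13, 0.27, 0.12, 0.2, 0.18, 0.19]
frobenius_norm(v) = 0.81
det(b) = -0.00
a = b + v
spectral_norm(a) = 0.90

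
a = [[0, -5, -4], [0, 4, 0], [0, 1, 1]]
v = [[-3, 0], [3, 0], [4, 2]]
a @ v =[[-31, -8], [12, 0], [7, 2]]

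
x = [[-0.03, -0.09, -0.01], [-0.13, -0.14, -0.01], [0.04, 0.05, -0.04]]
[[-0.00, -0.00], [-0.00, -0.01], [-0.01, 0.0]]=x@[[-0.05, 0.02], [0.04, 0.02], [0.17, 0.01]]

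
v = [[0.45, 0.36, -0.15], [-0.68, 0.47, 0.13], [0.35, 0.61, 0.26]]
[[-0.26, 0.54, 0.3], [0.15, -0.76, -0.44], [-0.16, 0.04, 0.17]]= v @ [[-0.31, 0.91, 0.61], [-0.21, -0.04, 0.0], [0.31, -0.96, -0.18]]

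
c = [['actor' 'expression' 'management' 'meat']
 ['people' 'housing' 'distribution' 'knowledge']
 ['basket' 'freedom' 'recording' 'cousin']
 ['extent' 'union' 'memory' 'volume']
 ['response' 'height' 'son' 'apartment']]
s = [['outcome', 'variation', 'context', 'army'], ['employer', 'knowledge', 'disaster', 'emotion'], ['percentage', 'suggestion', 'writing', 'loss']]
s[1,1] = 'knowledge'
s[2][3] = 'loss'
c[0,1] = 'expression'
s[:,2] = ['context', 'disaster', 'writing']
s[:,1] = ['variation', 'knowledge', 'suggestion']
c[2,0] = 'basket'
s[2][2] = 'writing'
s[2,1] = 'suggestion'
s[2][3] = 'loss'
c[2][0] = 'basket'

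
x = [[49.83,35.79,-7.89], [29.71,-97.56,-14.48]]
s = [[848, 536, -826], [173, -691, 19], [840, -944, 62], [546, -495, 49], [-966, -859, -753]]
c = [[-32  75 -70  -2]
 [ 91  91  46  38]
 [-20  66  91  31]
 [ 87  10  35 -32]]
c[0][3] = -2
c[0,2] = -70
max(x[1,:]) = 29.71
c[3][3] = -32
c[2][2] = 91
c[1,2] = 46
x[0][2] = -7.89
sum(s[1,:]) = -499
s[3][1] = -495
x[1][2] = -14.48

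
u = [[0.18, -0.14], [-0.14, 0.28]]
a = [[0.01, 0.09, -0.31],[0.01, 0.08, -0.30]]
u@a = [[0.0, 0.00, -0.01], [0.00, 0.01, -0.04]]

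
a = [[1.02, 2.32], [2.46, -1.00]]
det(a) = -6.73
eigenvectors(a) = [[0.83, -0.54],[0.56, 0.84]]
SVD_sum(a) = [[0.71, -0.09],[2.55, -0.33]] + [[0.31, 2.41], [-0.09, -0.67]]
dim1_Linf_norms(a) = [2.32, 2.46]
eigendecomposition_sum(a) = [[1.81, 1.16], [1.23, 0.79]] + [[-0.79, 1.16], [1.23, -1.79]]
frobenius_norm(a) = 3.67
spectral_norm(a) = 2.67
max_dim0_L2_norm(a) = 2.66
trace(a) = 0.02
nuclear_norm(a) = 5.19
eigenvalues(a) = [2.6, -2.58]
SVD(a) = [[-0.27, -0.96], [-0.96, 0.27]] @ diag([2.665359016526, 2.5239376602886905]) @ [[-0.99, 0.13], [-0.13, -0.99]]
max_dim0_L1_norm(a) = 3.48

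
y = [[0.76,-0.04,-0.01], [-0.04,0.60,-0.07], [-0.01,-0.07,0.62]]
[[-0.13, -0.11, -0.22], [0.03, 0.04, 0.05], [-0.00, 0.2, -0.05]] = y@[[-0.17, -0.14, -0.29], [0.04, 0.09, 0.06], [-0.00, 0.33, -0.08]]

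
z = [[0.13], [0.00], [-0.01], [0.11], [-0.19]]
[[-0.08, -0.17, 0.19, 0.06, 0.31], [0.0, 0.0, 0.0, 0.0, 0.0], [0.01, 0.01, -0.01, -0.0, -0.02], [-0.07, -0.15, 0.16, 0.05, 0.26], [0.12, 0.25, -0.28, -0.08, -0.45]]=z @ [[-0.61, -1.33, 1.45, 0.43, 2.35]]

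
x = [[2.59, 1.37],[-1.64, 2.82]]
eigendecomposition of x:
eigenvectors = [[-0.05+0.67j, -0.05-0.67j], [(-0.74+0j), -0.74-0.00j]]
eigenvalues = [(2.7+1.49j), (2.7-1.49j)]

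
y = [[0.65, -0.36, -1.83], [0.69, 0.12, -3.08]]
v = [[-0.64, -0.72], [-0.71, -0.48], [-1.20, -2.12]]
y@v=[[2.04,3.58],  [3.17,5.98]]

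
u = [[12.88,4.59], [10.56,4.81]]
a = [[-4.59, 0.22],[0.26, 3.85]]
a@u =[[-56.8, -20.01],[44.0, 19.71]]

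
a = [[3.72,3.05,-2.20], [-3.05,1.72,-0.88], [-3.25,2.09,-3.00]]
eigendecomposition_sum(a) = [[1.93-0.25j,1.33-1.78j,(-0.78+0.6j)],[-1.41+2.05j,(0.55+2.78j),0.10-1.25j],[-1.25+1.26j,0.03+2.02j,(0.23-0.86j)]] + [[1.93+0.25j, 1.33+1.78j, (-0.78-0.6j)], [-1.41-2.05j, 0.55-2.78j, 0.10+1.25j], [(-1.25-1.26j), 0.03-2.02j, 0.23+0.86j]] + [[(-0.14-0j), (0.38+0j), (-0.65-0j)], [-0.23-0.00j, (0.63+0j), -1.07-0.00j], [-0.75-0.00j, 2.03+0.00j, -3.45-0.00j]]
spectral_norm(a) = 5.99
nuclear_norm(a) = 12.24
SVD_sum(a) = [[1.15,-0.44,0.52], [-3.03,1.15,-1.39], [-4.00,1.52,-1.83]] + [[2.59, 3.40, -2.82], [0.04, 0.06, -0.05], [0.71, 0.93, -0.77]] + [[-0.01, 0.09, 0.10], [-0.06, 0.51, 0.56], [0.04, -0.36, -0.39]]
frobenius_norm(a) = 8.06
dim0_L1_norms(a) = [10.02, 6.86, 6.08]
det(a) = -29.81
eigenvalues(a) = [(2.7+1.67j), (2.7-1.67j), (-2.96+0j)]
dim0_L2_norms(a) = [5.81, 4.08, 3.82]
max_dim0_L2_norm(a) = 5.81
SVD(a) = [[-0.22,-0.96,-0.14], [0.59,-0.02,-0.81], [0.78,-0.26,0.57]] @ diag([5.992890067594261, 5.305947659785591, 0.9375436359689433]) @ [[-0.86,  0.33,  -0.39], [-0.51,  -0.66,  0.55], [0.08,  -0.67,  -0.74]]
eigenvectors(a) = [[-0.36-0.40j,-0.36+0.40j,(0.18+0j)], [0.69+0.00j,(0.69-0j),0.29+0.00j], [0.48+0.09j,0.48-0.09j,0.94+0.00j]]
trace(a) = 2.44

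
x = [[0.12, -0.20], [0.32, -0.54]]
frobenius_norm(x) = 0.67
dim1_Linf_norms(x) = [0.2, 0.54]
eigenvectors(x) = [[0.86,0.35], [0.51,0.94]]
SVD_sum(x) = [[0.12, -0.2], [0.32, -0.54]] + [[0.0,0.0], [-0.00,-0.0]]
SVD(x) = [[-0.35, -0.94], [-0.94, 0.35]] @ diag([0.6696256959663367, 0.0011946972836002672]) @ [[-0.51,0.86], [-0.86,-0.51]]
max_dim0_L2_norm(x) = 0.58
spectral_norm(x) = 0.67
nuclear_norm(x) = 0.67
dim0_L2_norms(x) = [0.34, 0.58]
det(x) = -0.00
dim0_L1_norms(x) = [0.44, 0.74]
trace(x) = -0.42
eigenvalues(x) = [0.0, -0.42]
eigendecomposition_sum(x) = [[0.0, -0.0], [0.00, -0.0]] + [[0.12, -0.2], [0.32, -0.54]]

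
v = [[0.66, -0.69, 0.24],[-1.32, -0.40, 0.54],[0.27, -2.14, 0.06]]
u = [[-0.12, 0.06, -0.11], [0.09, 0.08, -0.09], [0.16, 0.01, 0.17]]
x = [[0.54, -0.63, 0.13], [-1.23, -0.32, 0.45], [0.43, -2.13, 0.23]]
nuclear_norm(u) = 0.49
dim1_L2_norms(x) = [0.84, 1.35, 2.19]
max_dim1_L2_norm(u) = 0.23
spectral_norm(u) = 0.29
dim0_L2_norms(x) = [1.41, 2.24, 0.52]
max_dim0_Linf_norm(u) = 0.17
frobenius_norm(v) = 2.80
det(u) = -0.00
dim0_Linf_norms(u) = [0.16, 0.08, 0.17]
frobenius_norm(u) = 0.33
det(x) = 0.54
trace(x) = 0.45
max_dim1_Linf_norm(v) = 2.14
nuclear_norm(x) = 3.87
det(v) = 1.30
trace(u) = 0.13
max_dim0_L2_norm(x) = 2.24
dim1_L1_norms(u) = [0.29, 0.26, 0.34]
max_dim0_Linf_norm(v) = 2.14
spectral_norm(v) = 2.31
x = v + u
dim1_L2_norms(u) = [0.17, 0.15, 0.23]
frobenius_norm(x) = 2.70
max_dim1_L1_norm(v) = 2.47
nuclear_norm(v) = 4.21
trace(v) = 0.32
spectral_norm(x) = 2.31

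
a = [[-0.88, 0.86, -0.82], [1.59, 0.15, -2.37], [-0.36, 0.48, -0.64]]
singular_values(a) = [2.9, 1.64, 0.0]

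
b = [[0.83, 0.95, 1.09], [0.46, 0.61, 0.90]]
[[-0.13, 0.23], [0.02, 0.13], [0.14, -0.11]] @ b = [[-0.0, 0.02, 0.07], [0.08, 0.1, 0.14], [0.07, 0.07, 0.05]]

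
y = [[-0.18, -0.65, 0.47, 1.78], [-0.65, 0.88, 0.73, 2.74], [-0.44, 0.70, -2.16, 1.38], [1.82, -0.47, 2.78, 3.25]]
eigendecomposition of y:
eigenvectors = [[0.23, 0.21, 0.19, 0.8],  [0.6, -0.94, 0.19, 0.55],  [0.21, -0.24, 0.86, -0.18],  [0.73, -0.09, -0.44, -0.16]]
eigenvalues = [4.23, 1.46, -2.8, -1.09]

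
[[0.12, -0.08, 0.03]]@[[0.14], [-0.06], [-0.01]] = [[0.02]]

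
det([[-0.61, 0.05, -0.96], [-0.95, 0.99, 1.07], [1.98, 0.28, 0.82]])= 1.970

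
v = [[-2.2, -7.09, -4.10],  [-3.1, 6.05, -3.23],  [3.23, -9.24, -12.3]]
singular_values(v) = [17.43, 7.39, 4.17]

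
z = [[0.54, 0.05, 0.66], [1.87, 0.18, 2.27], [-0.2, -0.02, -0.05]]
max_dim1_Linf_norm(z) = 2.27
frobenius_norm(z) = 3.07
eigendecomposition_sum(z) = [[0.27-0.21j, 0.03-0.02j, (0.33-0.62j)], [0.94-0.75j, (0.09-0.06j), (1.13-2.19j)], [-0.10+0.20j, (-0.01+0.02j), -0.03+0.45j]] + [[(0.27+0.21j), 0.03+0.02j, 0.33+0.62j], [0.94+0.75j, 0.09+0.06j, (1.13+2.19j)], [-0.10-0.20j, (-0.01-0.02j), -0.03-0.45j]] + [[0.00-0.00j,(-0-0j),(-0-0j)],[-0.01+0.00j,0j,0j],[(-0+0j),0.00+0.00j,0j]]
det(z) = 0.00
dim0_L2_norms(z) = [1.96, 0.19, 2.36]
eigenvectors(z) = [[0.27+0.00j, (0.27-0j), -0.10+0.00j], [(0.95+0j), 0.95-0.00j, (0.99+0j)], [-0.16+0.07j, (-0.16-0.07j), (0.01+0j)]]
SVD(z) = [[-0.28, -0.04, 0.96], [-0.96, -0.05, -0.28], [0.05, -1.00, -0.02]] @ diag([3.0724094758968192, 0.12286783495519633, 0.0018728461917837307]) @ [[-0.64, -0.06, -0.77],[0.76, 0.08, -0.64],[0.10, -0.99, -0.0]]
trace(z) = 0.67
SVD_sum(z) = [[0.54, 0.05, 0.66], [1.87, 0.18, 2.27], [-0.11, -0.01, -0.13]] + [[-0.00, -0.00, 0.0], [-0.0, -0.00, 0.0], [-0.09, -0.01, 0.08]] + [[0.0, -0.00, -0.0], [-0.00, 0.0, 0.00], [-0.0, 0.0, 0.00]]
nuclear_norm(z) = 3.20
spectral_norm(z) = 3.07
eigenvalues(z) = [(0.33+0.18j), (0.33-0.18j), 0j]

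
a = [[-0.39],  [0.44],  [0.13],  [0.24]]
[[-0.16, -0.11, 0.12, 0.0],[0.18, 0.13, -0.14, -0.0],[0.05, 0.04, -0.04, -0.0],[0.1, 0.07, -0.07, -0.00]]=a@[[0.42, 0.29, -0.31, -0.01]]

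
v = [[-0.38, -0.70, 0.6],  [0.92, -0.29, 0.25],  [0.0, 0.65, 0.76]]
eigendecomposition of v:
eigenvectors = [[(0.69+0j), 0.69-0.00j, 0.23+0.00j],  [(-0.05-0.66j), (-0.05+0.66j), (0.34+0j)],  [-0.15+0.25j, (-0.15-0.25j), (0.91+0j)]]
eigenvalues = [(-0.46+0.89j), (-0.46-0.89j), (1+0j)]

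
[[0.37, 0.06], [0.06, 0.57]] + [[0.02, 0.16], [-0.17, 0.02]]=[[0.39, 0.22], [-0.11, 0.59]]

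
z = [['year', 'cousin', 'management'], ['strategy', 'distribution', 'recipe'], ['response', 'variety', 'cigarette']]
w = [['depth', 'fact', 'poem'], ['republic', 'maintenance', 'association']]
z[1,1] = 'distribution'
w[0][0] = 'depth'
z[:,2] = ['management', 'recipe', 'cigarette']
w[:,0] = ['depth', 'republic']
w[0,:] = ['depth', 'fact', 'poem']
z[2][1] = 'variety'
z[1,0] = 'strategy'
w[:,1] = ['fact', 'maintenance']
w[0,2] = 'poem'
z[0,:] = ['year', 'cousin', 'management']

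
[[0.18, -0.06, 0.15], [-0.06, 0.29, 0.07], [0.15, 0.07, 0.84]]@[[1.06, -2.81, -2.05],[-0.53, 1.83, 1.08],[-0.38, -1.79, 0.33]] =[[0.17,-0.88,-0.38], [-0.24,0.57,0.46], [-0.20,-1.80,0.05]]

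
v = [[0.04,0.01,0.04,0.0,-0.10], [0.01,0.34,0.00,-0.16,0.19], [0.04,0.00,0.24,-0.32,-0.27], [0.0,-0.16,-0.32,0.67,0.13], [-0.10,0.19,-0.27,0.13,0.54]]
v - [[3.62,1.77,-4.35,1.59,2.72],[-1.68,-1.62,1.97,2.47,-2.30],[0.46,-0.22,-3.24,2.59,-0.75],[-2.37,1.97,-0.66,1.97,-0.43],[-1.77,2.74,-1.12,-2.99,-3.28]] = [[-3.58, -1.76, 4.39, -1.59, -2.82], [1.69, 1.96, -1.97, -2.63, 2.49], [-0.42, 0.22, 3.48, -2.91, 0.48], [2.37, -2.13, 0.34, -1.3, 0.56], [1.67, -2.55, 0.85, 3.12, 3.82]]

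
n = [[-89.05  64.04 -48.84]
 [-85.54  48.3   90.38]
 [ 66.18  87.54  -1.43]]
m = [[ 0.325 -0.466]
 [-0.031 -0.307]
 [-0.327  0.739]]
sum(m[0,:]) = -0.14100000000000001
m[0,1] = -0.466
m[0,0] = 0.325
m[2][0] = -0.327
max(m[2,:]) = 0.739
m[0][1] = -0.466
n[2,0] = 66.18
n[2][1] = 87.54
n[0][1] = 64.04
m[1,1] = -0.307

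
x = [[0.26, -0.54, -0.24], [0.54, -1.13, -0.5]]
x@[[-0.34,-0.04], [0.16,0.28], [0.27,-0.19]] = [[-0.24, -0.12], [-0.5, -0.24]]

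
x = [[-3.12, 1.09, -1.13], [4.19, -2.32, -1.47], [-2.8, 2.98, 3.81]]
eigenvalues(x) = [-5.13, 0.36, 3.14]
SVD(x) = [[-0.32, -0.77, 0.56], [0.65, 0.25, 0.72], [-0.69, 0.59, 0.42]] @ diag([7.589969150631015, 3.2976477589047177, 0.23062426294775176]) @ [[0.74, -0.52, -0.43], [0.55, 0.10, 0.83], [0.39, 0.85, -0.36]]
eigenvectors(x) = [[0.60, -0.39, -0.23], [-0.68, -0.83, -0.41], [0.42, 0.40, 0.88]]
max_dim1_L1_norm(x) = 9.59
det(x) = -5.77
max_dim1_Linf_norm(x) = 4.19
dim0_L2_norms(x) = [5.93, 3.93, 4.24]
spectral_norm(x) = 7.59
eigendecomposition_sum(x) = [[-3.33,  1.48,  -0.18], [3.77,  -1.67,  0.2], [-2.30,  1.02,  -0.12]] + [[0.11, 0.17, 0.11],[0.24, 0.36, 0.23],[-0.12, -0.17, -0.11]] + [[0.1, -0.56, -1.06], [0.18, -1.0, -1.9], [-0.38, 2.13, 4.04]]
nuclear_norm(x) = 11.12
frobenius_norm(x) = 8.28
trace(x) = -1.63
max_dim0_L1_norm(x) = 10.11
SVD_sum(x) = [[-1.79,  1.24,  1.02], [3.67,  -2.54,  -2.1], [-3.9,  2.7,  2.23]] + [[-1.38, -0.26, -2.11], [0.45, 0.08, 0.69], [1.06, 0.20, 1.62]] + [[0.05,0.11,-0.05], [0.06,0.14,-0.06], [0.04,0.08,-0.03]]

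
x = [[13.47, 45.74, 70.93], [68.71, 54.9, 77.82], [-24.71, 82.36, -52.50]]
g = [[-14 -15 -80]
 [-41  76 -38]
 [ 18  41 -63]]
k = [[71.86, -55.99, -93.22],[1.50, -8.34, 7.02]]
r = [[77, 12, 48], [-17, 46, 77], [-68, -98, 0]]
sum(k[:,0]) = 73.36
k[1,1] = -8.34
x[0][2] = 70.93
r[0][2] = 48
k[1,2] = 7.02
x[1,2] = 77.82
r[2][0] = -68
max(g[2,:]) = 41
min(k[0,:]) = -93.22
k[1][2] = 7.02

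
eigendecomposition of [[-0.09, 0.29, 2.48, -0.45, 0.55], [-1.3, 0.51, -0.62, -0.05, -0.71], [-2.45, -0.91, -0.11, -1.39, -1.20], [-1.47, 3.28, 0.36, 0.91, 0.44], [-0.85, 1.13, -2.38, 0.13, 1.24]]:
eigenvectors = [[-0.06-0.54j, (-0.06+0.54j), 0.19+0.03j, 0.19-0.03j, -0.40+0.00j], [0.23+0.05j, 0.23-0.05j, (0.11-0.04j), (0.11+0.04j), (-0.44+0j)], [(0.58+0j), (0.58-0j), (0.33+0.03j), (0.33-0.03j), 0.11+0.00j], [0.07-0.45j, 0.07+0.45j, (-0.18-0.12j), (-0.18+0.12j), (0.75+0j)], [0.28+0.16j, (0.28-0.16j), -0.89+0.00j, (-0.89-0j), 0.26+0.00j]]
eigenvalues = [(-0.96+2.93j), (-0.96-2.93j), (2.19+0.18j), (2.19-0.18j), (-0+0j)]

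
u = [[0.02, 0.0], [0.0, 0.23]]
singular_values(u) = [0.23, 0.02]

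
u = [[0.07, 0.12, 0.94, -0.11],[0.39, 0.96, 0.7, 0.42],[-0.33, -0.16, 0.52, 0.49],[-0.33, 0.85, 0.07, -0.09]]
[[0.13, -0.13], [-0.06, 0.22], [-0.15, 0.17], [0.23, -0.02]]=u@[[-0.17,0.05],[0.15,0.06],[0.08,-0.09],[-0.45,0.5]]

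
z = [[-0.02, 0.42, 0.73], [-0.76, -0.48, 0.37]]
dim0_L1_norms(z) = [0.78, 0.9, 1.1]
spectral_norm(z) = 0.99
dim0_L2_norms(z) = [0.76, 0.64, 0.82]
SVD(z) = [[0.30, 0.95],[0.95, -0.3]] @ diag([0.9857204976359135, 0.8264109755686978]) @ [[-0.74, -0.33, 0.58], [0.26, 0.66, 0.71]]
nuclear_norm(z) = 1.81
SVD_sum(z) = [[-0.22,-0.10,0.17], [-0.7,-0.31,0.55]] + [[0.20,0.52,0.56], [-0.06,-0.17,-0.18]]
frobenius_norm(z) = 1.29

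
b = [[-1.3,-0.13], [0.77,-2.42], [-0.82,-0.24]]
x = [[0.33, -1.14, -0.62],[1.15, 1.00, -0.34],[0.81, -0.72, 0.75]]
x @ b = [[-0.8, 2.86], [-0.45, -2.49], [-2.22, 1.46]]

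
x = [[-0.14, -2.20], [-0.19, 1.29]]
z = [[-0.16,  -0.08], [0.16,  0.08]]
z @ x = [[0.04, 0.25], [-0.04, -0.25]]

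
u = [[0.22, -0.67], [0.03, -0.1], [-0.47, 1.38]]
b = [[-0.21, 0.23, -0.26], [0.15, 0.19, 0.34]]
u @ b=[[-0.15, -0.08, -0.29], [-0.02, -0.01, -0.04], [0.31, 0.15, 0.59]]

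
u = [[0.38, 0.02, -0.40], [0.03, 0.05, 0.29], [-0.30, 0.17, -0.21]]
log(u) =[[(-0.75+0.41j), (-0.34-0.39j), (-0.21+1.11j)], [-0.42-0.50j, (-1.83+0.47j), (-0.42-1.35j)], [-0.16+0.84j, -0.24-0.79j, (-0.85+2.26j)]]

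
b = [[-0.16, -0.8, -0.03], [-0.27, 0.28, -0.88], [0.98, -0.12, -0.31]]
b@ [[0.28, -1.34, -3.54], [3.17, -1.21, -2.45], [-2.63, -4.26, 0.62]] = [[-2.5, 1.31, 2.51],  [3.13, 3.77, -0.28],  [0.71, 0.15, -3.37]]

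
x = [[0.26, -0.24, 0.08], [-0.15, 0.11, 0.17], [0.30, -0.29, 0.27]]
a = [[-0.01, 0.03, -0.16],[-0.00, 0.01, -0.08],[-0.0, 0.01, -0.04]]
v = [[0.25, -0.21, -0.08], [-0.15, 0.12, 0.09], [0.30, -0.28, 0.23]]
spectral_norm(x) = 0.61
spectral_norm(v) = 0.57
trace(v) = 0.60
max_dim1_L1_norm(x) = 0.86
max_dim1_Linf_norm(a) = 0.16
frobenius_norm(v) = 0.62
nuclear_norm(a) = 0.20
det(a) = -0.00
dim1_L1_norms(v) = [0.54, 0.36, 0.81]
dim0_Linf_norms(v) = [0.3, 0.28, 0.23]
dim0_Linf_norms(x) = [0.3, 0.29, 0.27]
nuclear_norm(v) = 0.81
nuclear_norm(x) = 0.87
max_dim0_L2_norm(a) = 0.18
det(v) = -0.00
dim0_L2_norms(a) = [0.01, 0.03, 0.18]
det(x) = -0.00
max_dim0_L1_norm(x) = 0.71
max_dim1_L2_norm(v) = 0.47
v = x + a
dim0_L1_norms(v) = [0.7, 0.61, 0.4]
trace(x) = 0.64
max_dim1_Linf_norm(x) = 0.3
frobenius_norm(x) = 0.66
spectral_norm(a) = 0.19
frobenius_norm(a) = 0.19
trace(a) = -0.04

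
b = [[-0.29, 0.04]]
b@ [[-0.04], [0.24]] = [[0.02]]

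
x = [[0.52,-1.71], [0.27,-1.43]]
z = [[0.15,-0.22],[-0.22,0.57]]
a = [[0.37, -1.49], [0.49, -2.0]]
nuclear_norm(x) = 2.42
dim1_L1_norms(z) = [0.37, 0.79]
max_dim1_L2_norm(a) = 2.06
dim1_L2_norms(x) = [1.79, 1.46]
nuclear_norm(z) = 0.72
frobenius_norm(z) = 0.67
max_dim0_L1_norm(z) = 0.79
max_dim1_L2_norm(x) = 1.79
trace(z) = 0.72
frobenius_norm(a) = 2.57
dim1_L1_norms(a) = [1.86, 2.49]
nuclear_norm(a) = 2.57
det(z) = 0.04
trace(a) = -1.63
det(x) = -0.28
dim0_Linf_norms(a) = [0.49, 2.0]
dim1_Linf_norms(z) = [0.22, 0.57]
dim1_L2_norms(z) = [0.27, 0.61]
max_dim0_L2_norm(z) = 0.61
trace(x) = -0.91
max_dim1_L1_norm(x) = 2.23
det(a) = -0.01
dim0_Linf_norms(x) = [0.52, 1.71]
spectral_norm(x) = 2.30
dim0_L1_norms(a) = [0.86, 3.49]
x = a + z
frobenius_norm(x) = 2.30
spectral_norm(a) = 2.57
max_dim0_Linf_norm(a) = 2.0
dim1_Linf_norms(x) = [1.71, 1.43]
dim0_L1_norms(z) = [0.37, 0.79]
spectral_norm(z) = 0.66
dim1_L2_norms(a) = [1.54, 2.06]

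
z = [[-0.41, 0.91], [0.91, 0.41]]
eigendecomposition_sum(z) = [[-0.70, 0.46], [0.46, -0.29]] + [[0.29, 0.46], [0.46, 0.7]]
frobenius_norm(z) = 1.41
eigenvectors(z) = [[-0.84, -0.54], [0.54, -0.84]]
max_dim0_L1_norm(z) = 1.32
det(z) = -1.00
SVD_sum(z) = [[-0.41, 0.0],[0.91, 0.00]] + [[0.0, 0.91], [0.0, 0.41]]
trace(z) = 0.00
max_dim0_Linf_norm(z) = 0.91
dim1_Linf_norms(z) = [0.91, 0.91]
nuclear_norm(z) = 2.00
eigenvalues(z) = [-1.0, 1.0]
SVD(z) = [[-0.41, 0.91],[0.91, 0.41]] @ diag([0.9980981915623333, 0.9980981915623331]) @ [[1.00, 0.0], [0.00, 1.00]]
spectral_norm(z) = 1.00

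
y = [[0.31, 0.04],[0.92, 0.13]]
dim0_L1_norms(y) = [1.23, 0.17]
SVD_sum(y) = [[0.31, 0.04], [0.92, 0.13]] + [[0.0, -0.00], [-0.00, 0.0]]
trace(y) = 0.44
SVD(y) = [[-0.32, -0.95], [-0.95, 0.32]] @ diag([0.9802995729329448, 0.003570337166962517]) @ [[-0.99,  -0.14], [-0.14,  0.99]]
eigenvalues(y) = [0.43, 0.01]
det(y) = 0.00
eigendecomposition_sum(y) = [[0.31, 0.04], [0.94, 0.12]] + [[0.0, -0.00], [-0.02, 0.01]]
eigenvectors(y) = [[0.31,-0.13],[0.95,0.99]]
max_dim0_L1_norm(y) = 1.23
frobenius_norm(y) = 0.98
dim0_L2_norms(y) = [0.97, 0.14]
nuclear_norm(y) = 0.98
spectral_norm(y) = 0.98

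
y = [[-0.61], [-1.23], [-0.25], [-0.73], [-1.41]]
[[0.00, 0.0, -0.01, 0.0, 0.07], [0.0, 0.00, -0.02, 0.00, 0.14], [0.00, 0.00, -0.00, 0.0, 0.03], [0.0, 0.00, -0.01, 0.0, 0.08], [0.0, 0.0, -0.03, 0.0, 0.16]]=y@[[-0.0,-0.0,0.02,0.00,-0.11]]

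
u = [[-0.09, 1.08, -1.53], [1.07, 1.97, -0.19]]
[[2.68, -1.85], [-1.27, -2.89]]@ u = [[-2.22,-0.75,-3.75], [-2.98,-7.06,2.49]]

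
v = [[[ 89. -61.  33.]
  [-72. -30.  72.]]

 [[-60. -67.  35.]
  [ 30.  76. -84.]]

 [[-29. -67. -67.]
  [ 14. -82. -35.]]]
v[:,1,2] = [72.0, -84.0, -35.0]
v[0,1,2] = 72.0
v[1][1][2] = -84.0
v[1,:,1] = [-67.0, 76.0]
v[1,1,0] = 30.0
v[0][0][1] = -61.0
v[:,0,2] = [33.0, 35.0, -67.0]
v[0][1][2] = 72.0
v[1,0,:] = [-60.0, -67.0, 35.0]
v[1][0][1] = -67.0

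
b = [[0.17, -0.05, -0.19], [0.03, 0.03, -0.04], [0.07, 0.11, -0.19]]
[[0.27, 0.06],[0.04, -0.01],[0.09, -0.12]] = b @ [[1.66, 0.99], [-0.10, -0.54], [0.07, 0.71]]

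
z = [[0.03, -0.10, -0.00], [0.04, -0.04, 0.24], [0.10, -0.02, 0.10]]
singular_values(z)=[0.28, 0.1, 0.07]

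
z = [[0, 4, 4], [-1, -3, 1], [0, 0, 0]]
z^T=[[0, -1, 0], [4, -3, 0], [4, 1, 0]]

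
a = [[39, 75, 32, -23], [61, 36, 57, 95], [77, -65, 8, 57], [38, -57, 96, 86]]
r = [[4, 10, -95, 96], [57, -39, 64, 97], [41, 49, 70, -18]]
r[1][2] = 64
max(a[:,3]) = 95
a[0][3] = -23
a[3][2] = 96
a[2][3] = 57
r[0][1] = 10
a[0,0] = 39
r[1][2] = 64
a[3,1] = -57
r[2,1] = 49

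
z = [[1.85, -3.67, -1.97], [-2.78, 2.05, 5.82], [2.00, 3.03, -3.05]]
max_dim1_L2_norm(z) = 6.77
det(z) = -31.12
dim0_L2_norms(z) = [3.89, 5.18, 6.86]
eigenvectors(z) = [[0.1, 0.90, -0.72], [0.62, -0.02, 0.69], [-0.78, 0.43, 0.08]]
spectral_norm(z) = 8.07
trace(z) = 0.85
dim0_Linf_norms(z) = [2.78, 3.67, 5.82]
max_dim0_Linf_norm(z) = 5.82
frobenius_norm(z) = 9.44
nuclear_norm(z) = 13.69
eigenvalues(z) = [-5.71, 0.98, 5.58]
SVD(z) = [[-0.44, 0.57, -0.69], [0.84, -0.01, -0.55], [-0.32, -0.82, -0.47]] @ diag([8.073026275667162, 4.821408228202001, 0.799543275510254]) @ [[-0.47, 0.29, 0.83], [-0.11, -0.96, 0.27], [-0.88, -0.03, -0.48]]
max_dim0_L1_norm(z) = 10.84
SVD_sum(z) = [[1.68, -1.06, -2.99], [-3.17, 1.99, 5.62], [1.21, -0.76, -2.15]] + [[-0.32, -2.63, 0.75], [0.01, 0.05, -0.01], [0.45, 3.78, -1.08]] + [[0.48,0.02,0.27], [0.38,0.01,0.21], [0.33,0.01,0.18]]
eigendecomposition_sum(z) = [[-0.23, -0.29, 0.46], [-1.44, -1.82, 2.91], [1.81, 2.29, -3.66]] + [[0.7, 0.66, 0.61], [-0.01, -0.01, -0.01], [0.34, 0.32, 0.29]] + [[1.38, -4.04, -3.04], [-1.33, 3.88, 2.92], [-0.15, 0.43, 0.32]]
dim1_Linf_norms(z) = [3.67, 5.82, 3.05]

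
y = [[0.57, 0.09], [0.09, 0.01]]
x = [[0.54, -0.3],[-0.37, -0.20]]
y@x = [[0.27, -0.19],  [0.04, -0.03]]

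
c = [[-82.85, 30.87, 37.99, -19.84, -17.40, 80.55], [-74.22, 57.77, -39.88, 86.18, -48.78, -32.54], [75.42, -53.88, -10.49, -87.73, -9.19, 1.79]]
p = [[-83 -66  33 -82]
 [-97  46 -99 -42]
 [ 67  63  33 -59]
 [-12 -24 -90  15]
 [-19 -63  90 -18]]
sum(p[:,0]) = -144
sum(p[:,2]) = -33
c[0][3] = -19.84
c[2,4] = -9.19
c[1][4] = -48.78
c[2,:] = [75.42, -53.88, -10.49, -87.73, -9.19, 1.79]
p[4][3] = -18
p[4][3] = -18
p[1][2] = -99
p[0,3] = -82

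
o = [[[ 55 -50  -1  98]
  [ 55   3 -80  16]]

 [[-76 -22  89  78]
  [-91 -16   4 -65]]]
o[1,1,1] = -16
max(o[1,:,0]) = -76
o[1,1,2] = 4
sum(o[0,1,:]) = -6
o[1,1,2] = 4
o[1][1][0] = -91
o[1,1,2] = 4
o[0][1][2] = -80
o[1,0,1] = -22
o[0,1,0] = 55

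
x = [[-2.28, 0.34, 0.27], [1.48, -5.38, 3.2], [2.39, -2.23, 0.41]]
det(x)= -6.266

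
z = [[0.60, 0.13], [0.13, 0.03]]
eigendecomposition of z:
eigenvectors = [[0.98, -0.21], [0.21, 0.98]]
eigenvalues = [0.63, 0.0]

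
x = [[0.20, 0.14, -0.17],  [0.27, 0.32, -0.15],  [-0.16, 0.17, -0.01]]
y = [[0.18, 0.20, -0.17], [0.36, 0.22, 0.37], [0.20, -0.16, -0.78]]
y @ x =[[0.12,0.06,-0.06], [0.07,0.18,-0.10], [0.12,-0.16,-0.0]]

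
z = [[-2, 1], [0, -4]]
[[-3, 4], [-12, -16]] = z @ [[3, 0], [3, 4]]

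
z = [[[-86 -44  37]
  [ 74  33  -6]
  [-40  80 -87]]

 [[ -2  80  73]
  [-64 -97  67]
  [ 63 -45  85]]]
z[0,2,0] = -40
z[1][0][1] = 80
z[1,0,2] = 73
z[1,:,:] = [[-2, 80, 73], [-64, -97, 67], [63, -45, 85]]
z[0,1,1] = 33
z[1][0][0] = -2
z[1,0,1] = 80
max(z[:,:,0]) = 74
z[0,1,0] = 74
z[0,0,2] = 37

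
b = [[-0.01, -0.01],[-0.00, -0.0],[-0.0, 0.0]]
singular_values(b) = [0.01, -0.0]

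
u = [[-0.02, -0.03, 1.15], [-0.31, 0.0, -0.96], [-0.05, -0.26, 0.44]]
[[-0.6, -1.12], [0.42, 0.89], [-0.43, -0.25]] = u@[[0.18, 0.21], [0.76, -0.77], [-0.50, -0.99]]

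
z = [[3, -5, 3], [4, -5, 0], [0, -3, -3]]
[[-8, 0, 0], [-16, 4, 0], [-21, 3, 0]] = z@ [[1, 1, 0], [4, 0, 0], [3, -1, 0]]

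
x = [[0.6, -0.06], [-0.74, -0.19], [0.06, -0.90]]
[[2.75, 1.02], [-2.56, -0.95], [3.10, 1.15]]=x@[[4.27, 1.58], [-3.16, -1.17]]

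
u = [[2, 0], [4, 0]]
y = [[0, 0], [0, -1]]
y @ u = [[0, 0], [-4, 0]]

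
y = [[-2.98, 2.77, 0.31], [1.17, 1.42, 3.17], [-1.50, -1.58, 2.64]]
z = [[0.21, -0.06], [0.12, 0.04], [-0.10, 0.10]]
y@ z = [[-0.32, 0.32], [0.1, 0.30], [-0.77, 0.29]]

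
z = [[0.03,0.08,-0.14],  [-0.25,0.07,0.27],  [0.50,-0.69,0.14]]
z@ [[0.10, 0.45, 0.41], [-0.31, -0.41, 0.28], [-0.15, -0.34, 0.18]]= [[-0.0, 0.03, 0.01], [-0.09, -0.23, -0.03], [0.24, 0.46, 0.04]]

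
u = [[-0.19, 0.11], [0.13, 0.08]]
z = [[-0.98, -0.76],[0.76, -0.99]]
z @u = [[0.09, -0.17], [-0.27, 0.0]]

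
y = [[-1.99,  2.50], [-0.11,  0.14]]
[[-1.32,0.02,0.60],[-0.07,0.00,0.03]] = y @ [[0.16, -0.06, -0.44], [-0.4, -0.04, -0.11]]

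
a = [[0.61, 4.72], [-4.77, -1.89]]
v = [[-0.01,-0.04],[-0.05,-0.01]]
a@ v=[[-0.24, -0.07],[0.14, 0.21]]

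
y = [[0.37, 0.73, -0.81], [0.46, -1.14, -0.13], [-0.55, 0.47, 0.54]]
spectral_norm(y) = 1.49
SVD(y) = [[0.37, 0.84, 0.4], [-0.83, 0.1, 0.56], [0.43, -0.53, 0.73]] @ diag([1.4904633432813157, 1.2031285348384724, 0.000866598011001671]) @ [[-0.32, 0.95, 0.02], [0.54, 0.2, -0.82], [0.78, 0.25, 0.58]]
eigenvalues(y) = [-1.37, 1.14, 0.0]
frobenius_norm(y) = 1.92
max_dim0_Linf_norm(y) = 1.14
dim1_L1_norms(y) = [1.91, 1.73, 1.56]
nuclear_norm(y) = 2.69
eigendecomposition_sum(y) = [[-0.2,0.71,-0.04], [0.32,-1.15,0.06], [-0.14,0.49,-0.02]] + [[0.57,0.02,-0.77], [0.14,0.01,-0.19], [-0.41,-0.02,0.56]] + [[0.0, 0.00, 0.00], [0.0, 0.0, 0.00], [0.0, 0.00, 0.0]]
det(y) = -0.00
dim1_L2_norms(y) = [1.15, 1.24, 0.9]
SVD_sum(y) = [[-0.18, 0.52, 0.01], [0.39, -1.17, -0.03], [-0.20, 0.60, 0.02]] + [[0.55,0.21,-0.82], [0.07,0.03,-0.1], [-0.35,-0.13,0.52]] + [[0.0,0.0,0.0], [0.0,0.00,0.0], [0.00,0.00,0.0]]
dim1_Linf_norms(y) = [0.81, 1.14, 0.55]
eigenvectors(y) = [[-0.49, 0.79, 0.78], [0.80, 0.19, 0.25], [-0.34, -0.58, 0.58]]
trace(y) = -0.23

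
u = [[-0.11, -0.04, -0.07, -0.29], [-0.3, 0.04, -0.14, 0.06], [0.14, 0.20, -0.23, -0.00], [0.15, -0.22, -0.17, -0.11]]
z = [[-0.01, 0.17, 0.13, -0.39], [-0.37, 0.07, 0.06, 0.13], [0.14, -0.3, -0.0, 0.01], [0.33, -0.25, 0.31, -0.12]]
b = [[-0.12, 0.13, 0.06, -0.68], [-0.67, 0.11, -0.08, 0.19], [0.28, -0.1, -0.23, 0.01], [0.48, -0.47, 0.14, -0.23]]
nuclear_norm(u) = 1.30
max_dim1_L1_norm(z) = 1.01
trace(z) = -0.06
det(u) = 0.01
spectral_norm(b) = 1.00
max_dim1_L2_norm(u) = 0.34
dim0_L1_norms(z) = [0.85, 0.79, 0.5, 0.65]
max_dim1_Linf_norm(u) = 0.3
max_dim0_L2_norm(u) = 0.38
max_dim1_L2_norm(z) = 0.53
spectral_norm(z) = 0.66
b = z + u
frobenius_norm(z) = 0.87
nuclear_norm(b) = 2.26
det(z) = 0.01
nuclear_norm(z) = 1.54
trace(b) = -0.47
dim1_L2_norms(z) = [0.44, 0.4, 0.33, 0.53]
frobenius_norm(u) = 0.66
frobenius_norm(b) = 1.29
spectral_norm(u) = 0.39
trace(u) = -0.41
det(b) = 0.05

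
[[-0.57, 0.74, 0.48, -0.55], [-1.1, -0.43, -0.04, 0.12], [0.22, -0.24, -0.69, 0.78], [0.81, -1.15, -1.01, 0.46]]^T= [[-0.57, -1.10, 0.22, 0.81],  [0.74, -0.43, -0.24, -1.15],  [0.48, -0.04, -0.69, -1.01],  [-0.55, 0.12, 0.78, 0.46]]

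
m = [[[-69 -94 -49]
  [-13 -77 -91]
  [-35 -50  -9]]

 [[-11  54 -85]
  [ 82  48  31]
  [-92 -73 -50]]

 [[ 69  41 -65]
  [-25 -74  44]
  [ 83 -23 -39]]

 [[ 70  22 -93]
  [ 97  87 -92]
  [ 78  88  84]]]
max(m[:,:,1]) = 88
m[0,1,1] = -77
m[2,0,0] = 69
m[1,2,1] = -73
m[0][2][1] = -50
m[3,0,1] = 22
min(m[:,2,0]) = -92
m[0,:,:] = [[-69, -94, -49], [-13, -77, -91], [-35, -50, -9]]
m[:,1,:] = [[-13, -77, -91], [82, 48, 31], [-25, -74, 44], [97, 87, -92]]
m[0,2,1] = -50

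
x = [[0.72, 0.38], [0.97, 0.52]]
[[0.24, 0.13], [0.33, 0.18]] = x @ [[0.35, -0.02],  [-0.02, 0.38]]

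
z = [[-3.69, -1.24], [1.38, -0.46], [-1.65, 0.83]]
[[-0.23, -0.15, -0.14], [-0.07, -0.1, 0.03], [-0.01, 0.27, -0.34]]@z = [[0.87, 0.24], [0.07, 0.16], [0.97, -0.39]]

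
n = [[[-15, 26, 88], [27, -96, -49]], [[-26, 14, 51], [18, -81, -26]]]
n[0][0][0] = -15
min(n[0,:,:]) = -96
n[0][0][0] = -15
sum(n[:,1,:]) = -207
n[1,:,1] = [14, -81]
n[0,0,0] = -15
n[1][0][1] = 14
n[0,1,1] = -96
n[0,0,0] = -15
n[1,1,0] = 18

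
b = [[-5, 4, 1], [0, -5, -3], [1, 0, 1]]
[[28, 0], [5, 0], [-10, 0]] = b@[[-5, 0], [2, 0], [-5, 0]]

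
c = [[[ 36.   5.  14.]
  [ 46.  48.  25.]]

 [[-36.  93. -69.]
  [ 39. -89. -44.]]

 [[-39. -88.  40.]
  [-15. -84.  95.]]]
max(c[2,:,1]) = -84.0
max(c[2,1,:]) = 95.0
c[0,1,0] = 46.0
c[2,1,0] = -15.0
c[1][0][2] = -69.0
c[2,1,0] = -15.0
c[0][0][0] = 36.0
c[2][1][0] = -15.0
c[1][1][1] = -89.0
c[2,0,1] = -88.0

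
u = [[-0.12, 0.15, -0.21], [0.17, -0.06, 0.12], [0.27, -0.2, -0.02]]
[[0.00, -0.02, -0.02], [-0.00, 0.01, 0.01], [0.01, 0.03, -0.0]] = u @ [[0.02, 0.03, -0.04], [-0.0, -0.10, -0.05], [-0.03, 0.02, 0.08]]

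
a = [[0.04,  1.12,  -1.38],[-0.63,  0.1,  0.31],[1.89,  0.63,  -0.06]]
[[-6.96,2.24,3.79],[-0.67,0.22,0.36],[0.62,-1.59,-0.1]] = a @ [[1.58, -0.99, -0.78],[-3.55, 0.32, 2.07],[2.21, -1.39, -1.09]]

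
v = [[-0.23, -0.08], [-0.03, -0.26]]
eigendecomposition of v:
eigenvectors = [[0.91, 0.77], [-0.41, 0.64]]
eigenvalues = [-0.19, -0.3]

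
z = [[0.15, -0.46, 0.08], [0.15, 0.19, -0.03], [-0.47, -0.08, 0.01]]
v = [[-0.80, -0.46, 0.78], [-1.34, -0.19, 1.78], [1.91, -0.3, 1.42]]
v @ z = [[-0.56, 0.22, -0.04], [-1.07, 0.44, -0.08], [-0.43, -1.05, 0.18]]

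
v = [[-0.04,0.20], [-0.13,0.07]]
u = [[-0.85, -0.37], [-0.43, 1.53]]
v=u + [[0.81,0.57],[0.30,-1.46]]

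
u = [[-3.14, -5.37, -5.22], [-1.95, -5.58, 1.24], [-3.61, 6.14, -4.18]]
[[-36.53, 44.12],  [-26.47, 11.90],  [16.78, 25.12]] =u @[[1.44, -4.59],[4.56, -1.46],[1.44, -4.19]]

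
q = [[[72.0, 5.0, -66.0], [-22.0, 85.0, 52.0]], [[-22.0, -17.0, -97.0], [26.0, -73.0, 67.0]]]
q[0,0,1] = 5.0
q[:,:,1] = [[5.0, 85.0], [-17.0, -73.0]]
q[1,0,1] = -17.0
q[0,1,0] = -22.0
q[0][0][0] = 72.0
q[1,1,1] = -73.0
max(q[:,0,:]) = 72.0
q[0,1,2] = 52.0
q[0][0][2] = -66.0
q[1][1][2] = 67.0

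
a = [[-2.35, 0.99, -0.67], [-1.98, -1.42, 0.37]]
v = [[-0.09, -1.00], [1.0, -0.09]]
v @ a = [[2.19,1.33,-0.31], [-2.17,1.12,-0.7]]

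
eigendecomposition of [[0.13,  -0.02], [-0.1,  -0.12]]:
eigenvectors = [[0.93, 0.08], [-0.36, 1.00]]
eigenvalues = [0.14, -0.13]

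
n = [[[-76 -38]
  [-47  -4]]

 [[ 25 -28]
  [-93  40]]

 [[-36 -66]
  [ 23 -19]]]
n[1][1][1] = 40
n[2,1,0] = 23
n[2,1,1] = -19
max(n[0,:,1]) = -4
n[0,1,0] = -47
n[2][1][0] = 23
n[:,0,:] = [[-76, -38], [25, -28], [-36, -66]]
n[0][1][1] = -4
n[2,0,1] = -66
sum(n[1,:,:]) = -56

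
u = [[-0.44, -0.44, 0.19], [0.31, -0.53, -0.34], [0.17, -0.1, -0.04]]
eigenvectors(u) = [[(0.7+0j),(0.7-0j),(0.49+0j)], [0.14-0.67j,(0.14+0.67j),-0.22+0.00j], [(-0.07-0.19j),-0.07+0.19j,(0.84+0j)]]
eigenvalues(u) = [(-0.55+0.37j), (-0.55-0.37j), (0.08+0j)]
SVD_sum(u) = [[0.05, -0.13, -0.06], [0.23, -0.59, -0.28], [0.05, -0.13, -0.06]] + [[-0.50,-0.3,0.25],  [0.09,0.06,-0.05],  [0.08,0.05,-0.04]] + [[0.00, -0.0, 0.01], [-0.01, 0.0, -0.02], [0.04, -0.01, 0.06]]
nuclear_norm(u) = 1.45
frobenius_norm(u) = 0.98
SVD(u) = [[-0.22,0.97,0.11],  [-0.95,-0.18,-0.24],  [-0.22,-0.15,0.96]] @ diag([0.7259546809117534, 0.6506205778064075, 0.07799144182005079]) @ [[-0.33,0.86,0.4], [-0.78,-0.48,0.39], [0.53,-0.19,0.83]]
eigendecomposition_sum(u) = [[-0.22+0.21j, -0.21-0.24j, (0.07-0.18j)],[(0.16+0.25j), -0.27+0.16j, (-0.16-0.11j)],[(0.08+0.04j), (-0.04+0.08j), (-0.06-0j)]] + [[(-0.22-0.21j), -0.21+0.24j, 0.07+0.18j], [(0.16-0.25j), (-0.27-0.16j), (-0.16+0.11j)], [(0.08-0.04j), (-0.04-0.08j), -0.06+0.00j]] + [[(0.01-0j), -0.01+0.00j, (0.04+0j)], [-0.00+0.00j, 0.01-0.00j, -0.02-0.00j], [0.01-0.00j, -0.02+0.00j, 0.07+0.00j]]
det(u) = 0.04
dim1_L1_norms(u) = [1.07, 1.18, 0.31]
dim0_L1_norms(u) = [0.92, 1.07, 0.57]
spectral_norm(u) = 0.73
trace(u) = -1.01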